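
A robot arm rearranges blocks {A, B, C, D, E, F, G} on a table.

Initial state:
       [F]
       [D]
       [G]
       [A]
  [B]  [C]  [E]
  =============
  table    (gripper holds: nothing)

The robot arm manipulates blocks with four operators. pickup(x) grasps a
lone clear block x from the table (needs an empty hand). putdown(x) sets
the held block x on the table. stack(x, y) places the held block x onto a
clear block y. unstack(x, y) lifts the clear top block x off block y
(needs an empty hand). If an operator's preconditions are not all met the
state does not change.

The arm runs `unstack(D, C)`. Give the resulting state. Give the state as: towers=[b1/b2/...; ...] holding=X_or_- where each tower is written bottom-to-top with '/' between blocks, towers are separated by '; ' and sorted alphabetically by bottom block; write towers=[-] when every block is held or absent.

towers=[B; C/A/G/D/F; E] holding=-

before: towers=[B; C/A/G/D/F; E] holding=-
pre[unstack(D, C)]: on(D,C) ✗, clear(D) ✗, handempty ✓
on(D,C), clear(D) unmet → unstack(D, C) is a no-op
after:  towers=[B; C/A/G/D/F; E] holding=-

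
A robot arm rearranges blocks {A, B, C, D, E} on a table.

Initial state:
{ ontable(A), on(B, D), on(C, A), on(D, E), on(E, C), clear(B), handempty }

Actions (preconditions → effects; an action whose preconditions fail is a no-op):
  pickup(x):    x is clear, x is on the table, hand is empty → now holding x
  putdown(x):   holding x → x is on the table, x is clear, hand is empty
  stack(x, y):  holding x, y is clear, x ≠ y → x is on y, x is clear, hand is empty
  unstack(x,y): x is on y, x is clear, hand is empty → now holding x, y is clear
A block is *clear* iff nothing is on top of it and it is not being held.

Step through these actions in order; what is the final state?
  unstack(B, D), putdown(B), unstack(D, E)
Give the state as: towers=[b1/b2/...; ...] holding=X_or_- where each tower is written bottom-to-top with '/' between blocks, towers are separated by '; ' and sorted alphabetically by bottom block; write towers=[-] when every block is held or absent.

step 1 (unstack(B, D)): towers=[A/C/E/D] holding=B
step 2 (putdown(B)): towers=[A/C/E/D; B] holding=-
step 3 (unstack(D, E)): towers=[A/C/E; B] holding=D

towers=[A/C/E; B] holding=D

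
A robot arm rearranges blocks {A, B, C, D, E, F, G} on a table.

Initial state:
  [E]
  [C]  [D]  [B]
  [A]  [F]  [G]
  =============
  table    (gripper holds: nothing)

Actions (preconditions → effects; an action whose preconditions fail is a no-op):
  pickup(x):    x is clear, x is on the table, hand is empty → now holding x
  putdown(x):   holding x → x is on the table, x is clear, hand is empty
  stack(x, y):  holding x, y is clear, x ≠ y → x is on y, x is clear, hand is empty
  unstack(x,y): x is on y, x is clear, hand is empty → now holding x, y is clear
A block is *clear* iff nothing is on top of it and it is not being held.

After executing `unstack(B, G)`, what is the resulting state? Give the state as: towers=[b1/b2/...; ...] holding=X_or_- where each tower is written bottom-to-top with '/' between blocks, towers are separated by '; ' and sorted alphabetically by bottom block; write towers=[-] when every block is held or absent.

towers=[A/C/E; F/D; G] holding=B

before: towers=[A/C/E; F/D; G/B] holding=-
pre[unstack(B, G)]: on(B,G) yes, clear(B) yes, handempty yes
all met → apply unstack(B, G)
after:  towers=[A/C/E; F/D; G] holding=B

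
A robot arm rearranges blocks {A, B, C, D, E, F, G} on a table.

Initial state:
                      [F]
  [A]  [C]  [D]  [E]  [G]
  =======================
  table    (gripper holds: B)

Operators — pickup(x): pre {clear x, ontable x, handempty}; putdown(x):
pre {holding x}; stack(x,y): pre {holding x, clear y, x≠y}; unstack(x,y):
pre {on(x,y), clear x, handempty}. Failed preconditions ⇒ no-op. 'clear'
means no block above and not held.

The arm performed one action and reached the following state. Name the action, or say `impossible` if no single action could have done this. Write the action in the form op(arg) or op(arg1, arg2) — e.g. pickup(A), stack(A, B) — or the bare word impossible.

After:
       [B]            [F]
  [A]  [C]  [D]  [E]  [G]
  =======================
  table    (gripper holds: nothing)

stack(B, C)

target: towers=[A; C/B; D; E; G/F] holding=-
        putdown(B) → towers=[A; B; C; D; E; G/F] holding=-
       stack(B, F) → towers=[A; C; D; E; G/F/B] holding=-
       stack(B, D) → towers=[A; C; D/B; E; G/F] holding=-
       stack(B, A) → towers=[A/B; C; D; E; G/F] holding=-
       stack(B, E) → towers=[A; C; D; E/B; G/F] holding=-
       stack(B, C) → towers=[A; C/B; D; E; G/F] holding=-  ← match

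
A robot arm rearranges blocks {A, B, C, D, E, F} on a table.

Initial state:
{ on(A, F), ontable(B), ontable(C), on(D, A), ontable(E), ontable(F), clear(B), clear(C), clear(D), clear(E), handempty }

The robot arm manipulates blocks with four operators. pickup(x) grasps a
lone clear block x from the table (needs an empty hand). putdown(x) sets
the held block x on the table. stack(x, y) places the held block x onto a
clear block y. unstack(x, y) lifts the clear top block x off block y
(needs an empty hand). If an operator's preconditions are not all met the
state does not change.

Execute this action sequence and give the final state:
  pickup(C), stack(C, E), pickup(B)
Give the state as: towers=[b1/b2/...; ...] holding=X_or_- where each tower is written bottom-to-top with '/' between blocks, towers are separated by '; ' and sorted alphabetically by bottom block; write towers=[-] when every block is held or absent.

towers=[E/C; F/A/D] holding=B

step 1 (pickup(C)): towers=[B; E; F/A/D] holding=C
step 2 (stack(C, E)): towers=[B; E/C; F/A/D] holding=-
step 3 (pickup(B)): towers=[E/C; F/A/D] holding=B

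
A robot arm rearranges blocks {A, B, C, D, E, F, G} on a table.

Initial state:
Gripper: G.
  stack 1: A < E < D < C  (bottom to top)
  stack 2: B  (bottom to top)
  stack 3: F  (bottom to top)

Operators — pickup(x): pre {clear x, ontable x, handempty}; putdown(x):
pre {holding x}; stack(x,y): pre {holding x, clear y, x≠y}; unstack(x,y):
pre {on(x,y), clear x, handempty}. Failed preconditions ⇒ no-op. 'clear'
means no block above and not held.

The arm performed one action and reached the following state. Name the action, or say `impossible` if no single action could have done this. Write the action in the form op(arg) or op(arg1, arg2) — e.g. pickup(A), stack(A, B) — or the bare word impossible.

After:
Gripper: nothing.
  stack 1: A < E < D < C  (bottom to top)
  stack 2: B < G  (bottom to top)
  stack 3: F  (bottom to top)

target: towers=[A/E/D/C; B/G; F] holding=-
        putdown(G) → towers=[A/E/D/C; B; F; G] holding=-
       stack(G, B) → towers=[A/E/D/C; B/G; F] holding=-  ← match
       stack(G, F) → towers=[A/E/D/C; B; F/G] holding=-
       stack(G, C) → towers=[A/E/D/C/G; B; F] holding=-

stack(G, B)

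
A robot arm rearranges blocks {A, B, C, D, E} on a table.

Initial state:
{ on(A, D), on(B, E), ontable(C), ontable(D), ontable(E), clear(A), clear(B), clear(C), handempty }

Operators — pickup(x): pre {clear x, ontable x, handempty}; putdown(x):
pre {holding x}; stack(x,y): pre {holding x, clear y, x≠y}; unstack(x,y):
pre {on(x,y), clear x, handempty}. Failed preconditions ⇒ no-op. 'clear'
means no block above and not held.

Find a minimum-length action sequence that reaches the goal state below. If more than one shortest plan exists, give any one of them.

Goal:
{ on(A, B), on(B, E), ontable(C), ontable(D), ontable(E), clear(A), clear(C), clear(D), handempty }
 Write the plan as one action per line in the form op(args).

step 1 (unstack(A, D)): towers=[C; D; E/B] holding=A
step 2 (stack(A, B)): towers=[C; D; E/B/A] holding=-
goal check: towers=[C; D; E/B/A] holding=- — reached (length 2, optimal by BFS)

unstack(A, D)
stack(A, B)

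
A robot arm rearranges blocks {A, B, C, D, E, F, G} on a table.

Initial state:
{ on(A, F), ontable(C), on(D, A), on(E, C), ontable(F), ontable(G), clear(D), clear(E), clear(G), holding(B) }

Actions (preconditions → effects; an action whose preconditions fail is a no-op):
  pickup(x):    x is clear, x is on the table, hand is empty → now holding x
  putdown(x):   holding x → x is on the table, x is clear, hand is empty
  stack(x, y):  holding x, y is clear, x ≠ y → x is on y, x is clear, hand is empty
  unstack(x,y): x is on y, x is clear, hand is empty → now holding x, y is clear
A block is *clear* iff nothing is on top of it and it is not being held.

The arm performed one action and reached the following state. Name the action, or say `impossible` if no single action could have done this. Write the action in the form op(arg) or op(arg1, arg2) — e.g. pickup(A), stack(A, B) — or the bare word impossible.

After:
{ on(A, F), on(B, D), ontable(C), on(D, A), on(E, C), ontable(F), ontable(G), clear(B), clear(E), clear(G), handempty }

stack(B, D)

target: towers=[C/E; F/A/D/B; G] holding=-
        putdown(B) → towers=[B; C/E; F/A/D; G] holding=-
       stack(B, G) → towers=[C/E; F/A/D; G/B] holding=-
       stack(B, D) → towers=[C/E; F/A/D/B; G] holding=-  ← match
       stack(B, E) → towers=[C/E/B; F/A/D; G] holding=-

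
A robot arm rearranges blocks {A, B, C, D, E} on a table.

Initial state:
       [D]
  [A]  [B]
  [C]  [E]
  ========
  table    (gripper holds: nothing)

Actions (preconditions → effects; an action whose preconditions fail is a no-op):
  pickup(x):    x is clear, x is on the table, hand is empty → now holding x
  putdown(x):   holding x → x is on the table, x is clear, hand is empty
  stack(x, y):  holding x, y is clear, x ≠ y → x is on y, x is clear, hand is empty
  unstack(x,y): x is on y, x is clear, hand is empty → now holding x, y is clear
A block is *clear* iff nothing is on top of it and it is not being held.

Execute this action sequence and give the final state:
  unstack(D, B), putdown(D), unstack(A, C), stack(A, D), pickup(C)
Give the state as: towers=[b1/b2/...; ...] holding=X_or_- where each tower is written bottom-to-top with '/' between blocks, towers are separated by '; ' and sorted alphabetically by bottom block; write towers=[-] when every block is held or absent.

towers=[D/A; E/B] holding=C

step 1 (unstack(D, B)): towers=[C/A; E/B] holding=D
step 2 (putdown(D)): towers=[C/A; D; E/B] holding=-
step 3 (unstack(A, C)): towers=[C; D; E/B] holding=A
step 4 (stack(A, D)): towers=[C; D/A; E/B] holding=-
step 5 (pickup(C)): towers=[D/A; E/B] holding=C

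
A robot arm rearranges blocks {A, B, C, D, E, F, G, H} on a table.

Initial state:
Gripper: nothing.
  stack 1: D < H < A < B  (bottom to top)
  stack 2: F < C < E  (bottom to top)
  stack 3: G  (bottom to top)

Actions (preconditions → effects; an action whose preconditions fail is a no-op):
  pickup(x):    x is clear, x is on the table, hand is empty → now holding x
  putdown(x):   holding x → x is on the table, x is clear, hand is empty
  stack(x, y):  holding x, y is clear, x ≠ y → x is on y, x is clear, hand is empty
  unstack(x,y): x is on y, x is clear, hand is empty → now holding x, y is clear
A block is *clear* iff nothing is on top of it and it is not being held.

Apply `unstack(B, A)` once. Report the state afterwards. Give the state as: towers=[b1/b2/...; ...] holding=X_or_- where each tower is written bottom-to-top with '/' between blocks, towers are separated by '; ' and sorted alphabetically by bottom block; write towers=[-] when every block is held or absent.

before: towers=[D/H/A/B; F/C/E; G] holding=-
pre[unstack(B, A)]: on(B,A) ok, clear(B) ok, handempty ok
all met → apply unstack(B, A)
after:  towers=[D/H/A; F/C/E; G] holding=B

towers=[D/H/A; F/C/E; G] holding=B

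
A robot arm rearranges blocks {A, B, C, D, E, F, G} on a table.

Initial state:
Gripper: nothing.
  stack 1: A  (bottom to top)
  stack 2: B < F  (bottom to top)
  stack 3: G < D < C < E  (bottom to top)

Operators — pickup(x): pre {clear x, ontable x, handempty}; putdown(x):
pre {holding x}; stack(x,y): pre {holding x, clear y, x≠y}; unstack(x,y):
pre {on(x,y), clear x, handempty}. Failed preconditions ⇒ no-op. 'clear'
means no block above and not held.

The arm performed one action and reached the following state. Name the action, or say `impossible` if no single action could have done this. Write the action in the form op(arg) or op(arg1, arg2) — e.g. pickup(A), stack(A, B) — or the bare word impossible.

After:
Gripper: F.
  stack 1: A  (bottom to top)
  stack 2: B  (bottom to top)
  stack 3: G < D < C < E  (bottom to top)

unstack(F, B)

target: towers=[A; B; G/D/C/E] holding=F
     unstack(F, B) → towers=[A; B; G/D/C/E] holding=F  ← match
         pickup(A) → towers=[B/F; G/D/C/E] holding=A
     unstack(E, C) → towers=[A; B/F; G/D/C] holding=E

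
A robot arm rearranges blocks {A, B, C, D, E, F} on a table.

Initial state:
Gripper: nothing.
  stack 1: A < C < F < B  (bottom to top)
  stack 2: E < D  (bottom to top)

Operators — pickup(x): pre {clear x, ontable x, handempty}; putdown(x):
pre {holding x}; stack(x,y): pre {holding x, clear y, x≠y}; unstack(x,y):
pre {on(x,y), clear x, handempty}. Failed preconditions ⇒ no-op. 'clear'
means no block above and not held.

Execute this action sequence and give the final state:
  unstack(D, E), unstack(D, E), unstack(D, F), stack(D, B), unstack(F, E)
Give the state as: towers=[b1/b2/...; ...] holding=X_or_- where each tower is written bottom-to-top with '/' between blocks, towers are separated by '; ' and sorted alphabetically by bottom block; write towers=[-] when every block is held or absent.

step 1 (unstack(D, E)): towers=[A/C/F/B; E] holding=D
step 2 (unstack(D, E)) [no-op]: towers=[A/C/F/B; E] holding=D
step 3 (unstack(D, F)) [no-op]: towers=[A/C/F/B; E] holding=D
step 4 (stack(D, B)): towers=[A/C/F/B/D; E] holding=-
step 5 (unstack(F, E)) [no-op]: towers=[A/C/F/B/D; E] holding=-

towers=[A/C/F/B/D; E] holding=-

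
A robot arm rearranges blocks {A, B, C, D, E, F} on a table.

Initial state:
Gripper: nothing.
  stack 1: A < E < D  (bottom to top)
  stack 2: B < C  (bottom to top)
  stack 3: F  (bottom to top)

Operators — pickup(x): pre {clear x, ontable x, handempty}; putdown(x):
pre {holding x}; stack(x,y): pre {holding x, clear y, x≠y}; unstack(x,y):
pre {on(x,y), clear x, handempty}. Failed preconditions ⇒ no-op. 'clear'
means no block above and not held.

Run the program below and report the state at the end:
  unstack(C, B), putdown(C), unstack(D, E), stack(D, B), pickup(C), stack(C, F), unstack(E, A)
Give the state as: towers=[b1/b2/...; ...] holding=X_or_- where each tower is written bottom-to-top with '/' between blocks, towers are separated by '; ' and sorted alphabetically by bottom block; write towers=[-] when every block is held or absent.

towers=[A; B/D; F/C] holding=E

step 1 (unstack(C, B)): towers=[A/E/D; B; F] holding=C
step 2 (putdown(C)): towers=[A/E/D; B; C; F] holding=-
step 3 (unstack(D, E)): towers=[A/E; B; C; F] holding=D
step 4 (stack(D, B)): towers=[A/E; B/D; C; F] holding=-
step 5 (pickup(C)): towers=[A/E; B/D; F] holding=C
step 6 (stack(C, F)): towers=[A/E; B/D; F/C] holding=-
step 7 (unstack(E, A)): towers=[A; B/D; F/C] holding=E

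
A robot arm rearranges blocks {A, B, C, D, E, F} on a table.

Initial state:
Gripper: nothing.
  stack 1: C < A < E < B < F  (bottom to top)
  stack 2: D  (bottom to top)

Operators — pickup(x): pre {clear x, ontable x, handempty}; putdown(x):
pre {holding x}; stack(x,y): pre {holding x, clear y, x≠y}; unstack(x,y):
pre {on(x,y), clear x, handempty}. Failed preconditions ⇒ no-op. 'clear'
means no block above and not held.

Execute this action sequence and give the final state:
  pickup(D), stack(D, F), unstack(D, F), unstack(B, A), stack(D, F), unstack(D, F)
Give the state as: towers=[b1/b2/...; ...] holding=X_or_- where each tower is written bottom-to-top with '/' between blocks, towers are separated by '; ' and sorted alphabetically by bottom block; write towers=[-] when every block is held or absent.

towers=[C/A/E/B/F] holding=D

step 1 (pickup(D)): towers=[C/A/E/B/F] holding=D
step 2 (stack(D, F)): towers=[C/A/E/B/F/D] holding=-
step 3 (unstack(D, F)): towers=[C/A/E/B/F] holding=D
step 4 (unstack(B, A)) [no-op]: towers=[C/A/E/B/F] holding=D
step 5 (stack(D, F)): towers=[C/A/E/B/F/D] holding=-
step 6 (unstack(D, F)): towers=[C/A/E/B/F] holding=D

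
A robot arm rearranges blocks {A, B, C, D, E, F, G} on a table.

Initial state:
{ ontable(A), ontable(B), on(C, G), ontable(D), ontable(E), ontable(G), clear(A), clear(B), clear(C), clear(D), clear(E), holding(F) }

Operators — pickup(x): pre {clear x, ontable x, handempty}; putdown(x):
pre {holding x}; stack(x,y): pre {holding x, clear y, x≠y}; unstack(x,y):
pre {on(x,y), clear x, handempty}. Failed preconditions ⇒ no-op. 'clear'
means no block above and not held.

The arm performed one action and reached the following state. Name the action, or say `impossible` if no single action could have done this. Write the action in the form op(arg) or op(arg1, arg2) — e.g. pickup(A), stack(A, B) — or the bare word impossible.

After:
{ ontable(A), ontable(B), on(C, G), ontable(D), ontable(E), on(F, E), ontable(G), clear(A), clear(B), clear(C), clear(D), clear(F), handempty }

target: towers=[A; B; D; E/F; G/C] holding=-
        putdown(F) → towers=[A; B; D; E; F; G/C] holding=-
       stack(F, B) → towers=[A; B/F; D; E; G/C] holding=-
       stack(F, D) → towers=[A; B; D/F; E; G/C] holding=-
       stack(F, A) → towers=[A/F; B; D; E; G/C] holding=-
       stack(F, E) → towers=[A; B; D; E/F; G/C] holding=-  ← match
       stack(F, C) → towers=[A; B; D; E; G/C/F] holding=-

stack(F, E)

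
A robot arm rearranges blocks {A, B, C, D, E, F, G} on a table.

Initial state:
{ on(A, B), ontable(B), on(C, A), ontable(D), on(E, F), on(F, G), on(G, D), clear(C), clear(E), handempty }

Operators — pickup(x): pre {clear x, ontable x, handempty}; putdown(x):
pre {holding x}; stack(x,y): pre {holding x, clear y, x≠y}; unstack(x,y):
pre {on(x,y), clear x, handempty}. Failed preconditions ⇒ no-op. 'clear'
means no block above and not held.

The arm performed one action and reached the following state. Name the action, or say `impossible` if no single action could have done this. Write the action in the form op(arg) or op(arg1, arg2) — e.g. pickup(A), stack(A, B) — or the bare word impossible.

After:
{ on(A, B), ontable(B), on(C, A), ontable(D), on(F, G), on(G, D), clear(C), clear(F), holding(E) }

unstack(E, F)

target: towers=[B/A/C; D/G/F] holding=E
     unstack(E, F) → towers=[B/A/C; D/G/F] holding=E  ← match
     unstack(C, A) → towers=[B/A; D/G/F/E] holding=C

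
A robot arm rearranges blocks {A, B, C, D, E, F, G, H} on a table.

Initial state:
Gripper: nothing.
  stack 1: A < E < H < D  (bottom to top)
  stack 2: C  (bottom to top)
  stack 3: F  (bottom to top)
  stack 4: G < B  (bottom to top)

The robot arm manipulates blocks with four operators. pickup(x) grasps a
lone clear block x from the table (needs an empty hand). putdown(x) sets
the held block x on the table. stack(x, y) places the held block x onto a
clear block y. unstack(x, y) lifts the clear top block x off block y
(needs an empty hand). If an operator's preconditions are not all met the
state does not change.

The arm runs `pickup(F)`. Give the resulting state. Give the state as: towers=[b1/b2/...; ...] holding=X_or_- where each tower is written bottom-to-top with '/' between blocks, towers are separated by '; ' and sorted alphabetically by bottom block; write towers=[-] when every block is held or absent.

before: towers=[A/E/H/D; C; F; G/B] holding=-
pre[pickup(F)]: clear(F) yes, ontable(F) yes, handempty yes
all met → apply pickup(F)
after:  towers=[A/E/H/D; C; G/B] holding=F

towers=[A/E/H/D; C; G/B] holding=F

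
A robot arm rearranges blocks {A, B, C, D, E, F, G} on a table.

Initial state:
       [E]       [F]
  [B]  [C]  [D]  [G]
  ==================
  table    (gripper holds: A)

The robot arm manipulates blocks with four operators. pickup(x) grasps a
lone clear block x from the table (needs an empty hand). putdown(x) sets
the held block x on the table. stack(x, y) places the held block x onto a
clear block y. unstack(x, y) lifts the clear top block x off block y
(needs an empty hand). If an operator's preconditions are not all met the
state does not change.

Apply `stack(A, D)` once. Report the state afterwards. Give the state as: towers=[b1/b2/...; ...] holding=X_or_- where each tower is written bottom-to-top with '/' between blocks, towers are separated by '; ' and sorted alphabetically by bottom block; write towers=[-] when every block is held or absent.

before: towers=[B; C/E; D; G/F] holding=A
pre[stack(A, D)]: holding(A) ok, clear(D) ok, A≠D ok
all met → apply stack(A, D)
after:  towers=[B; C/E; D/A; G/F] holding=-

towers=[B; C/E; D/A; G/F] holding=-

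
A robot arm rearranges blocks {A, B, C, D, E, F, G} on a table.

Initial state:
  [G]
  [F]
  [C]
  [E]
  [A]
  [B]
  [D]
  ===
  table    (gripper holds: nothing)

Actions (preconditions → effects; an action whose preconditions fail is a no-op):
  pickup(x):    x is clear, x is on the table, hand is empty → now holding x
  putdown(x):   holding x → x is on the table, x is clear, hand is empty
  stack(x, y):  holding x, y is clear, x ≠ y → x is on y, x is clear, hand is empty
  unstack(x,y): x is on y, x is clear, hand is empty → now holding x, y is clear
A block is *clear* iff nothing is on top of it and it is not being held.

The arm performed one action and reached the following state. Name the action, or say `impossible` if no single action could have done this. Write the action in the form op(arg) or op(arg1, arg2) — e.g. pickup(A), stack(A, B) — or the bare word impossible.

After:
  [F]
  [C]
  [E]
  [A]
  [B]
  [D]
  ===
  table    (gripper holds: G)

target: towers=[D/B/A/E/C/F] holding=G
     unstack(G, F) → towers=[D/B/A/E/C/F] holding=G  ← match

unstack(G, F)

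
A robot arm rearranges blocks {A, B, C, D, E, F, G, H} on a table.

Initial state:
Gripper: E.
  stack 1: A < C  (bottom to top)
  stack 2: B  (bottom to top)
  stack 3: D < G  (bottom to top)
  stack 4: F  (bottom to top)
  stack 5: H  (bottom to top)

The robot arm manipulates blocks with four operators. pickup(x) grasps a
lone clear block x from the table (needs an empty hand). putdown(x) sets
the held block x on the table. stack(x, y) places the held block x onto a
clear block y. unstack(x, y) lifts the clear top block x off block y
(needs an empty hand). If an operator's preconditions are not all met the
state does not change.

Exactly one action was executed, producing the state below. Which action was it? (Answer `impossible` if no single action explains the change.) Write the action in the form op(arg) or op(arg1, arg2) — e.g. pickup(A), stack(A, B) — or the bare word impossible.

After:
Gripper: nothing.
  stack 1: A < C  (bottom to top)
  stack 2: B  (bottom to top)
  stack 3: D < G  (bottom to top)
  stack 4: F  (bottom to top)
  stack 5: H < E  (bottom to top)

target: towers=[A/C; B; D/G; F; H/E] holding=-
        putdown(E) → towers=[A/C; B; D/G; E; F; H] holding=-
       stack(E, G) → towers=[A/C; B; D/G/E; F; H] holding=-
       stack(E, H) → towers=[A/C; B; D/G; F; H/E] holding=-  ← match
       stack(E, B) → towers=[A/C; B/E; D/G; F; H] holding=-
       stack(E, F) → towers=[A/C; B; D/G; F/E; H] holding=-
       stack(E, C) → towers=[A/C/E; B; D/G; F; H] holding=-

stack(E, H)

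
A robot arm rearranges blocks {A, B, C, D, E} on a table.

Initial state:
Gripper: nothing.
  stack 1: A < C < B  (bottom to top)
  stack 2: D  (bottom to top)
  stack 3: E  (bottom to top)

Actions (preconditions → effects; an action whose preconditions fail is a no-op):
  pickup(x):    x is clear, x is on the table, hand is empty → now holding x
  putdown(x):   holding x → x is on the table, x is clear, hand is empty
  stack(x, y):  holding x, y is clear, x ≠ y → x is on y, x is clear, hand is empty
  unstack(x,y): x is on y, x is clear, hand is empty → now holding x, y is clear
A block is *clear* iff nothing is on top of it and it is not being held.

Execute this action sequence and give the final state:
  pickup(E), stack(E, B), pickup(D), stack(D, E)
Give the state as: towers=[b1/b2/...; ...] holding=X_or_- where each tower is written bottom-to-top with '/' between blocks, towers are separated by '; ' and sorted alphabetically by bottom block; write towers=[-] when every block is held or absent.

towers=[A/C/B/E/D] holding=-

step 1 (pickup(E)): towers=[A/C/B; D] holding=E
step 2 (stack(E, B)): towers=[A/C/B/E; D] holding=-
step 3 (pickup(D)): towers=[A/C/B/E] holding=D
step 4 (stack(D, E)): towers=[A/C/B/E/D] holding=-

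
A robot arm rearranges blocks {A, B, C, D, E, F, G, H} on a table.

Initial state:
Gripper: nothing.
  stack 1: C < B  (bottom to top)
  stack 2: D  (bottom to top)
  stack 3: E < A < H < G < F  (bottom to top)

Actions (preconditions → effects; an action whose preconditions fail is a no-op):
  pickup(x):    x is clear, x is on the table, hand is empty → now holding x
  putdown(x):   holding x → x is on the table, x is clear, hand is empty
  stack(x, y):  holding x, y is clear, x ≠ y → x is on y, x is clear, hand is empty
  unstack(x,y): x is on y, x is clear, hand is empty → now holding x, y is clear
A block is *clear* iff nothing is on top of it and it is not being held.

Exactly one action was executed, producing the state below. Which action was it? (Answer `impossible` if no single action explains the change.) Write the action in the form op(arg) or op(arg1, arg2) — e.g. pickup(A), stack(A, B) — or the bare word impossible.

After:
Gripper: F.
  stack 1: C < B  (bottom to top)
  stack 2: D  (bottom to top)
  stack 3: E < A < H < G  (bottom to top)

unstack(F, G)

target: towers=[C/B; D; E/A/H/G] holding=F
     unstack(B, C) → towers=[C; D; E/A/H/G/F] holding=B
     unstack(F, G) → towers=[C/B; D; E/A/H/G] holding=F  ← match
         pickup(D) → towers=[C/B; E/A/H/G/F] holding=D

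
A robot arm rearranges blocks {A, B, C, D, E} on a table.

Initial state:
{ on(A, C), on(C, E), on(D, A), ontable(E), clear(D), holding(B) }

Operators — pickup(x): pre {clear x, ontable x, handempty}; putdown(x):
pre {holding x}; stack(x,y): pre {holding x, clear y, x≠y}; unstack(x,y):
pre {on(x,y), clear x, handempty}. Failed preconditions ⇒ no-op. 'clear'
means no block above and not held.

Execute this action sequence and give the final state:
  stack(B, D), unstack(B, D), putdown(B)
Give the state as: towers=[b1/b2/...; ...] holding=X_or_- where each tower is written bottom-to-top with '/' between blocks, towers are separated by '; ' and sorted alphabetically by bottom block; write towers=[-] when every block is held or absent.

step 1 (stack(B, D)): towers=[E/C/A/D/B] holding=-
step 2 (unstack(B, D)): towers=[E/C/A/D] holding=B
step 3 (putdown(B)): towers=[B; E/C/A/D] holding=-

towers=[B; E/C/A/D] holding=-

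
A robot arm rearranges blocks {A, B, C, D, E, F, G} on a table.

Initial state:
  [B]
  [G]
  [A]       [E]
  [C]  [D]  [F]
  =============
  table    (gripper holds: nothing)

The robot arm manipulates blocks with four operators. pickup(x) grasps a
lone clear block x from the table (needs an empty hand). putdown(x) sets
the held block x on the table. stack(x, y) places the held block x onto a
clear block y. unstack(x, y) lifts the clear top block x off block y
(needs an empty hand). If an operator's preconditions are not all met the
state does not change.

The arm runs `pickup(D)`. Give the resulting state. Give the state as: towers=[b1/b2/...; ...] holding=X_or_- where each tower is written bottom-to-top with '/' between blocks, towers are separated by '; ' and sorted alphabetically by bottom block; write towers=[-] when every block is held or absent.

before: towers=[C/A/G/B; D; F/E] holding=-
pre[pickup(D)]: clear(D) ✓, ontable(D) ✓, handempty ✓
all met → apply pickup(D)
after:  towers=[C/A/G/B; F/E] holding=D

towers=[C/A/G/B; F/E] holding=D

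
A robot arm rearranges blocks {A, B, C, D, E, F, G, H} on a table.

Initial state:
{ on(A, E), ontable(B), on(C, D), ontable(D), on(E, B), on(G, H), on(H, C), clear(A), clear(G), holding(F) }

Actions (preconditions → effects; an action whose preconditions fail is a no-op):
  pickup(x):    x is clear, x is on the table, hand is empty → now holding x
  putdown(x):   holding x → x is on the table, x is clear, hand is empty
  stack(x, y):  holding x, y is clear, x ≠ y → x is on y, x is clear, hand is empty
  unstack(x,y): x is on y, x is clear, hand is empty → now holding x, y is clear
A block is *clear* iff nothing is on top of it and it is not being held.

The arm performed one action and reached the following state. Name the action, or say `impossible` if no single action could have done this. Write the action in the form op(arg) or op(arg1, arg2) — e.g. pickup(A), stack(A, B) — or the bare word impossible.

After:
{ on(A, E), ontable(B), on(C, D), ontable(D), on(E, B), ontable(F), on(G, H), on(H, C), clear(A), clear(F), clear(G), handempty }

target: towers=[B/E/A; D/C/H/G; F] holding=-
        putdown(F) → towers=[B/E/A; D/C/H/G; F] holding=-  ← match
       stack(F, G) → towers=[B/E/A; D/C/H/G/F] holding=-
       stack(F, A) → towers=[B/E/A/F; D/C/H/G] holding=-

putdown(F)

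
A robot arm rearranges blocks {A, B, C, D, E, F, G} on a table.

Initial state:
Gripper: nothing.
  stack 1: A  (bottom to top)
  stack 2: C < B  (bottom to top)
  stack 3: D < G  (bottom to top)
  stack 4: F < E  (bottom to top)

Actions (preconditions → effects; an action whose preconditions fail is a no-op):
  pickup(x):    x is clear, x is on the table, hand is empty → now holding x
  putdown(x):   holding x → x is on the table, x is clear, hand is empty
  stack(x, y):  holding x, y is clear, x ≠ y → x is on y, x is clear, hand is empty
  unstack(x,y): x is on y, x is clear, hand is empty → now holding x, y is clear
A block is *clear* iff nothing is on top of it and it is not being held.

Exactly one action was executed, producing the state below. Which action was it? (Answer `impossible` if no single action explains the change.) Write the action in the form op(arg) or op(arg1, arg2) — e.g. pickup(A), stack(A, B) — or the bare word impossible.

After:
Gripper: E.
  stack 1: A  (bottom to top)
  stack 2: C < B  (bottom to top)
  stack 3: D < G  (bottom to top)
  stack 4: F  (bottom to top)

target: towers=[A; C/B; D/G; F] holding=E
     unstack(B, C) → towers=[A; C; D/G; F/E] holding=B
     unstack(G, D) → towers=[A; C/B; D; F/E] holding=G
         pickup(A) → towers=[C/B; D/G; F/E] holding=A
     unstack(E, F) → towers=[A; C/B; D/G; F] holding=E  ← match

unstack(E, F)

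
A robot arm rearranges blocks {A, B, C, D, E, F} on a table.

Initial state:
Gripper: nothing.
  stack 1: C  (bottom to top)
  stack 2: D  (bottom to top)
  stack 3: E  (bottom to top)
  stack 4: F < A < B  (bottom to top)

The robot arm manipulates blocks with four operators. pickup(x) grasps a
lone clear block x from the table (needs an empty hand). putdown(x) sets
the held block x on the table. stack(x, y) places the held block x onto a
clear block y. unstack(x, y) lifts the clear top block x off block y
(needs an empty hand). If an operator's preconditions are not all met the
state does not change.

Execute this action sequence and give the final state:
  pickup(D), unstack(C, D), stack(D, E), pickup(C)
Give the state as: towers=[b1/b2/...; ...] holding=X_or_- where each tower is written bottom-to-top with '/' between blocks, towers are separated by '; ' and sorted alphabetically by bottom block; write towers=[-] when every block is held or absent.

step 1 (pickup(D)): towers=[C; E; F/A/B] holding=D
step 2 (unstack(C, D)) [no-op]: towers=[C; E; F/A/B] holding=D
step 3 (stack(D, E)): towers=[C; E/D; F/A/B] holding=-
step 4 (pickup(C)): towers=[E/D; F/A/B] holding=C

towers=[E/D; F/A/B] holding=C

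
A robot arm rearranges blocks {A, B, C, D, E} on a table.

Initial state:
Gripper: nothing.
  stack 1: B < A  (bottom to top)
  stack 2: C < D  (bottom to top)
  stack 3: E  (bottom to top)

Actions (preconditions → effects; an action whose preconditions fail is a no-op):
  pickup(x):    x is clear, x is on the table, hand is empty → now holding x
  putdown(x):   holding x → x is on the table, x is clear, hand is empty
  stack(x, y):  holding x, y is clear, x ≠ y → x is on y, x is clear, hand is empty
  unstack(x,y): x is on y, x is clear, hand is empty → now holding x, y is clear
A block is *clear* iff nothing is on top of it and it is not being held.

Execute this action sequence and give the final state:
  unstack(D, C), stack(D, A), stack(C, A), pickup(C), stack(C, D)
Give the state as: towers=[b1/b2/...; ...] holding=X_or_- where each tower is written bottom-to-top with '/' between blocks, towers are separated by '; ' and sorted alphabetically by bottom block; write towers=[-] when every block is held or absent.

towers=[B/A/D/C; E] holding=-

step 1 (unstack(D, C)): towers=[B/A; C; E] holding=D
step 2 (stack(D, A)): towers=[B/A/D; C; E] holding=-
step 3 (stack(C, A)) [no-op]: towers=[B/A/D; C; E] holding=-
step 4 (pickup(C)): towers=[B/A/D; E] holding=C
step 5 (stack(C, D)): towers=[B/A/D/C; E] holding=-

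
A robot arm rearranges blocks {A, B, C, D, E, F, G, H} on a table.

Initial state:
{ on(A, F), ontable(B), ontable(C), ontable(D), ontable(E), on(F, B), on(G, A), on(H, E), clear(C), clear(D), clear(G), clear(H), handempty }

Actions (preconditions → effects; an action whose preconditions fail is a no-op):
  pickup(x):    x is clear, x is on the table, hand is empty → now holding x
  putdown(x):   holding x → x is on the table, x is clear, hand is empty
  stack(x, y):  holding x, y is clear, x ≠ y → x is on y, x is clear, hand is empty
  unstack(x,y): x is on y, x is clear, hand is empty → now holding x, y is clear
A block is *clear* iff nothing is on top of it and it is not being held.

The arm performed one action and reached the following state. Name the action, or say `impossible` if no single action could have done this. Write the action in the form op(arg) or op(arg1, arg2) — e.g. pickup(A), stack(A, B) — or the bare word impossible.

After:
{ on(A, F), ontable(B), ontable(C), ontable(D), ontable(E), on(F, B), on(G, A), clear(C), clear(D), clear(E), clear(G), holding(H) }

unstack(H, E)

target: towers=[B/F/A/G; C; D; E] holding=H
     unstack(G, A) → towers=[B/F/A; C; D; E/H] holding=G
     unstack(H, E) → towers=[B/F/A/G; C; D; E] holding=H  ← match
         pickup(D) → towers=[B/F/A/G; C; E/H] holding=D
         pickup(C) → towers=[B/F/A/G; D; E/H] holding=C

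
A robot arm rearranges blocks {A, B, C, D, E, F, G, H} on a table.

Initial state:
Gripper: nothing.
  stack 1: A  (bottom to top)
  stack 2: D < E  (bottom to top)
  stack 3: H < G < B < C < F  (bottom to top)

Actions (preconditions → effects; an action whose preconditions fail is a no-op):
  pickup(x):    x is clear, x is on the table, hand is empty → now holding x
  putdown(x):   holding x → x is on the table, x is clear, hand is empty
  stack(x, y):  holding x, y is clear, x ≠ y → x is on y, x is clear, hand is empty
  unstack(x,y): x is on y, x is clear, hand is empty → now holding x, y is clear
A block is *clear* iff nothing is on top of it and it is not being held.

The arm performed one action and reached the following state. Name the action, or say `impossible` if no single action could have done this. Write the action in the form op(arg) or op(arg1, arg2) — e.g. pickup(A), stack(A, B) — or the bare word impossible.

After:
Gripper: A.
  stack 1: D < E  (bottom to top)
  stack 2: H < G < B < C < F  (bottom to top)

pickup(A)

target: towers=[D/E; H/G/B/C/F] holding=A
         pickup(A) → towers=[D/E; H/G/B/C/F] holding=A  ← match
     unstack(E, D) → towers=[A; D; H/G/B/C/F] holding=E
     unstack(F, C) → towers=[A; D/E; H/G/B/C] holding=F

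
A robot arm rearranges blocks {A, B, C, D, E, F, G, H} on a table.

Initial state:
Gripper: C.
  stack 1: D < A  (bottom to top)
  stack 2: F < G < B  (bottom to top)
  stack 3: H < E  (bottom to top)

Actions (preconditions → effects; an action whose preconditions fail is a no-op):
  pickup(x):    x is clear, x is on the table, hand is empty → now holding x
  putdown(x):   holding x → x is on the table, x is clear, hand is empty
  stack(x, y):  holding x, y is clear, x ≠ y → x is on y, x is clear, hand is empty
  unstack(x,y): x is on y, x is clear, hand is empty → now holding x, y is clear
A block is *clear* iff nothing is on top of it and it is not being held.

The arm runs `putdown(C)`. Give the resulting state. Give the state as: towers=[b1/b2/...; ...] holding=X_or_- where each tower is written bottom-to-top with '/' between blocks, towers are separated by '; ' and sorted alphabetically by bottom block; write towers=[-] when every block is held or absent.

towers=[C; D/A; F/G/B; H/E] holding=-

before: towers=[D/A; F/G/B; H/E] holding=C
pre[putdown(C)]: holding(C) ✓
all met → apply putdown(C)
after:  towers=[C; D/A; F/G/B; H/E] holding=-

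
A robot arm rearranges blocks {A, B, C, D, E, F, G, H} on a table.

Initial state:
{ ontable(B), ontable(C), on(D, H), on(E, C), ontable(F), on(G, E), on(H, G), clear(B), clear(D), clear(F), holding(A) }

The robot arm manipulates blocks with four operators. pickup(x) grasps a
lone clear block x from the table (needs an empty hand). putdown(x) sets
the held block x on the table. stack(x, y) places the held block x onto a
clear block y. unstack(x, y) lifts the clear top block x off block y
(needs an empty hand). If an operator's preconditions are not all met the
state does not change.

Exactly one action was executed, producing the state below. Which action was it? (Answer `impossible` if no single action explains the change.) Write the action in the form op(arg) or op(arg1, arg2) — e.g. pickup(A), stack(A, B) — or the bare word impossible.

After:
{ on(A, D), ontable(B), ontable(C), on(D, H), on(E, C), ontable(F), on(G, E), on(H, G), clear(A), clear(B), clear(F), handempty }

target: towers=[B; C/E/G/H/D/A; F] holding=-
        putdown(A) → towers=[A; B; C/E/G/H/D; F] holding=-
       stack(A, B) → towers=[B/A; C/E/G/H/D; F] holding=-
       stack(A, F) → towers=[B; C/E/G/H/D; F/A] holding=-
       stack(A, D) → towers=[B; C/E/G/H/D/A; F] holding=-  ← match

stack(A, D)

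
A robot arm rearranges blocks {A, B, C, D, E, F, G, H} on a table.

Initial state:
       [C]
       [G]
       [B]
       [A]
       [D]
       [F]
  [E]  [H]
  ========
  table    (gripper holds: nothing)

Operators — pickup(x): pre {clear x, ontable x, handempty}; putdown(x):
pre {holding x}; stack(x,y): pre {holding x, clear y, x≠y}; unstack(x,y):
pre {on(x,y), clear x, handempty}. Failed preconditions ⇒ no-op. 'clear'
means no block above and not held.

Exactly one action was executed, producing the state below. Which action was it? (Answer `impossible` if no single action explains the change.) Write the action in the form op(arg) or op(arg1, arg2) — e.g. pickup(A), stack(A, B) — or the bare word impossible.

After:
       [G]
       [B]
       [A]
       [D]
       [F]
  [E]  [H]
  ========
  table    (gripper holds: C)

target: towers=[E; H/F/D/A/B/G] holding=C
         pickup(E) → towers=[H/F/D/A/B/G/C] holding=E
     unstack(C, G) → towers=[E; H/F/D/A/B/G] holding=C  ← match

unstack(C, G)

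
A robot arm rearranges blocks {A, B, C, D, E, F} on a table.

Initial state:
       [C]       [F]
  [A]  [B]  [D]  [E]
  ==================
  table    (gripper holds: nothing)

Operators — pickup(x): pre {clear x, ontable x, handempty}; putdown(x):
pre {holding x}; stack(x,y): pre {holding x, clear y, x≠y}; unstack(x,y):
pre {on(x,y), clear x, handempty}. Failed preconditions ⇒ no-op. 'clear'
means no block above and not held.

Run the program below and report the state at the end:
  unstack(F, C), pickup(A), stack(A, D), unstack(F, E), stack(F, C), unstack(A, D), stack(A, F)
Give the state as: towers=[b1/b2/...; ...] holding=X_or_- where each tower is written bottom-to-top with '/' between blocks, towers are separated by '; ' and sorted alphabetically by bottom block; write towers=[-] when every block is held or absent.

step 1 (unstack(F, C)) [no-op]: towers=[A; B/C; D; E/F] holding=-
step 2 (pickup(A)): towers=[B/C; D; E/F] holding=A
step 3 (stack(A, D)): towers=[B/C; D/A; E/F] holding=-
step 4 (unstack(F, E)): towers=[B/C; D/A; E] holding=F
step 5 (stack(F, C)): towers=[B/C/F; D/A; E] holding=-
step 6 (unstack(A, D)): towers=[B/C/F; D; E] holding=A
step 7 (stack(A, F)): towers=[B/C/F/A; D; E] holding=-

towers=[B/C/F/A; D; E] holding=-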